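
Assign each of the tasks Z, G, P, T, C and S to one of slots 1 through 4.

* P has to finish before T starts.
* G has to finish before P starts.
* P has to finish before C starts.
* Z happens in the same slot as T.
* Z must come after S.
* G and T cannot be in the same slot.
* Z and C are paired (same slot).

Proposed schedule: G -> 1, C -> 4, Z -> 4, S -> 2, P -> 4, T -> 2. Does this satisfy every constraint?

Z must come after S — holds.
P has to finish before T starts — violated.
Z happens in the same slot as T — violated.
P has to finish before C starts — violated.
G has to finish before P starts — holds.
G and T cannot be in the same slot — holds.
Z and C are paired (same slot) — holds.

No — it violates: P has to finish before T starts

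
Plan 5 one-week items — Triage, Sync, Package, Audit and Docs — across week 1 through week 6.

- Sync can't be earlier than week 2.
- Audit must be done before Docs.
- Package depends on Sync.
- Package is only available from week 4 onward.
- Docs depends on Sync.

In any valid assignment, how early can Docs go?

Precedence pushes Docs to at least week 3.
Docs at week 3 is achievable: Docs in week 3, Package in week 4, Audit in week 1, Sync in week 2, Triage in week 1.

week 3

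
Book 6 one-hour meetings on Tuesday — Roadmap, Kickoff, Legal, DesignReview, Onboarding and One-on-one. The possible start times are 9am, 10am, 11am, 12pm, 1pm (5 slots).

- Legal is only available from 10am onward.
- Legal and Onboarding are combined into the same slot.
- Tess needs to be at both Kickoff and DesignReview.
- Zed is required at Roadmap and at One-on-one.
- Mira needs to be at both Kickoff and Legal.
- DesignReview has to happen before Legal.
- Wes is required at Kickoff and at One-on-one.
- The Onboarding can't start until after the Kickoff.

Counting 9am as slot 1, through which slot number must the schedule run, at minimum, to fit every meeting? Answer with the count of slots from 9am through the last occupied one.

The precedence chain requires at least 2 distinct slots.
Could 2 slots be enough, i.e. nothing placed later than 10am? No: Legal's window within 2 slots is {10am}; DesignReview must come before Legal (at 10am or earlier) → {9am}; Onboarding must come after Kickoff (at 9am or later) → {10am}; Kickoff must come before Onboarding (at 10am or earlier) → {9am}; DesignReview can't share with Kickoff (9am) → nothing is left.
So 2 slots is not enough.
3 works (last occupied slot: 11am): for example One-on-one -> 10am; Onboarding -> 11am; Kickoff -> 9am; DesignReview -> 10am; Roadmap -> 9am; Legal -> 11am.

3 slots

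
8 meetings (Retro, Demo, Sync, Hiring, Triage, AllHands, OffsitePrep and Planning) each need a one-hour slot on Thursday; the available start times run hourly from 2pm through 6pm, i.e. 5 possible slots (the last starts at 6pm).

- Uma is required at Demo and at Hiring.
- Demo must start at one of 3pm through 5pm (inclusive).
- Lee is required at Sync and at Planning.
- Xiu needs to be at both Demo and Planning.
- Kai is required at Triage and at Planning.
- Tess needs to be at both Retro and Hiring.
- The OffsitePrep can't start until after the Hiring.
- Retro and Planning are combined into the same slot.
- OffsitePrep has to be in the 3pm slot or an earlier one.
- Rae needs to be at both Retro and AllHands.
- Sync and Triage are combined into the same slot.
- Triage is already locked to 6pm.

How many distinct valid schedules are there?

24

Splitting on Retro: it can be 3pm (8), 4pm (8), 5pm (8). Listing each branch's schedules as (Demo, Sync, Hiring, Triage, AllHands, OffsitePrep, Planning):
Retro=3pm: (4pm,6pm,2pm,6pm,2pm,3pm,3pm) (4pm,6pm,2pm,6pm,4pm,3pm,3pm) (4pm,6pm,2pm,6pm,5pm,3pm,3pm) (4pm,6pm,2pm,6pm,6pm,3pm,3pm) (5pm,6pm,2pm,6pm,2pm,3pm,3pm) (5pm,6pm,2pm,6pm,4pm,3pm,3pm) (5pm,6pm,2pm,6pm,5pm,3pm,3pm) (5pm,6pm,2pm,6pm,6pm,3pm,3pm) — 8.
Retro=4pm: (3pm,6pm,2pm,6pm,2pm,3pm,4pm) (3pm,6pm,2pm,6pm,3pm,3pm,4pm) (3pm,6pm,2pm,6pm,5pm,3pm,4pm) (3pm,6pm,2pm,6pm,6pm,3pm,4pm) (5pm,6pm,2pm,6pm,2pm,3pm,4pm) (5pm,6pm,2pm,6pm,3pm,3pm,4pm) (5pm,6pm,2pm,6pm,5pm,3pm,4pm) (5pm,6pm,2pm,6pm,6pm,3pm,4pm) — 8.
Retro=5pm: (3pm,6pm,2pm,6pm,2pm,3pm,5pm) (3pm,6pm,2pm,6pm,3pm,3pm,5pm) (3pm,6pm,2pm,6pm,4pm,3pm,5pm) (3pm,6pm,2pm,6pm,6pm,3pm,5pm) (4pm,6pm,2pm,6pm,2pm,3pm,5pm) (4pm,6pm,2pm,6pm,3pm,3pm,5pm) (4pm,6pm,2pm,6pm,4pm,3pm,5pm) (4pm,6pm,2pm,6pm,6pm,3pm,5pm) — 8.
Summing: 8 + 8 + 8 = 24.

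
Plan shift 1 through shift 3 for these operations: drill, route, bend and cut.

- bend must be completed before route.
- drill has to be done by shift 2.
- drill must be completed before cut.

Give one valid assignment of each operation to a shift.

cut in shift 2, bend in shift 1, drill in shift 1, route in shift 2

Checking: drill(shift 1) before cut(shift 2); bend(shift 1) before route(shift 2); drill=shift 1 in [shift 1,shift 2].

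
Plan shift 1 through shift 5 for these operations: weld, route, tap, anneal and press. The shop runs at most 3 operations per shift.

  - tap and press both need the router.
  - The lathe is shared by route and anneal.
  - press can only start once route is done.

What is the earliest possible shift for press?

Precedence pushes press to at least shift 2.
press at shift 2 is achievable: press in shift 2; anneal in shift 2; route in shift 1; tap in shift 1; weld in shift 1.

shift 2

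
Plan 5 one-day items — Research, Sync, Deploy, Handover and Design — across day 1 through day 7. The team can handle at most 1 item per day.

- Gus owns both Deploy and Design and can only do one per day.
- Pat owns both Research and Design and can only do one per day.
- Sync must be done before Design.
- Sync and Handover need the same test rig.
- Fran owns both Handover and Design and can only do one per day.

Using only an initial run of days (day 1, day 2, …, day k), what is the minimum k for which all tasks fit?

The precedence chain requires at least 2 distinct days.
With at most 1 per day and 5 tasks, at least 5 days are needed.
5 works (last occupied day: day 5): for example Handover=day 5; Design=day 2; Research=day 3; Deploy=day 4; Sync=day 1.

5 days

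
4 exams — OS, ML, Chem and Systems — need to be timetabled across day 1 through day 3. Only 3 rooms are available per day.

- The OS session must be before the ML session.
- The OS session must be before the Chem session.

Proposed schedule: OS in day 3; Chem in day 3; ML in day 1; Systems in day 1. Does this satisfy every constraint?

Only 3 rooms are available per day — holds.
The OS session must be before the ML session — violated.
The OS session must be before the Chem session — violated.

No. The OS session must be before the ML session is not satisfied.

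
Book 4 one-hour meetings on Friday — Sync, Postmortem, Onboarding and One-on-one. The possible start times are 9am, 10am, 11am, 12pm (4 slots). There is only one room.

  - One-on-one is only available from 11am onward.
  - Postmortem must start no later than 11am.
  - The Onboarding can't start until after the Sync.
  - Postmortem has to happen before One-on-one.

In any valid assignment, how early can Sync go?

Downstream work caps Sync at 11am.
Sync at 9am is achievable: Sync in 9am; One-on-one in 11am; Onboarding in 12pm; Postmortem in 10am.

9am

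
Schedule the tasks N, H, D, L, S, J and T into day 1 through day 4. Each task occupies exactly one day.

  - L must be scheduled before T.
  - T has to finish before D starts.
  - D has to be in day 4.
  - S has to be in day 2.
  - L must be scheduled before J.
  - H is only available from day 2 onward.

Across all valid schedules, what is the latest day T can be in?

day 3

Precedence pushes T to at least day 2; downstream work caps T at day 3.
T at day 3 is achievable: H in day 2, L in day 1, J in day 2, D in day 4, S in day 2, N in day 1, T in day 3.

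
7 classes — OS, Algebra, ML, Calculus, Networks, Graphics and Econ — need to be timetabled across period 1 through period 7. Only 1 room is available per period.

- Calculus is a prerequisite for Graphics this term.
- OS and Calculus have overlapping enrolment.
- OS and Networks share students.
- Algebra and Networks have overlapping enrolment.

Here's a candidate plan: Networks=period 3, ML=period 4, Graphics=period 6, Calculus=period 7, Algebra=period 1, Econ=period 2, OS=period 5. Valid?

Invalid. Calculus is a prerequisite for Graphics this term.

Only 1 room is available per period — holds.
Algebra and Networks have overlapping enrolment — holds.
OS and Networks share students — holds.
Calculus is a prerequisite for Graphics this term — violated.
OS and Calculus have overlapping enrolment — holds.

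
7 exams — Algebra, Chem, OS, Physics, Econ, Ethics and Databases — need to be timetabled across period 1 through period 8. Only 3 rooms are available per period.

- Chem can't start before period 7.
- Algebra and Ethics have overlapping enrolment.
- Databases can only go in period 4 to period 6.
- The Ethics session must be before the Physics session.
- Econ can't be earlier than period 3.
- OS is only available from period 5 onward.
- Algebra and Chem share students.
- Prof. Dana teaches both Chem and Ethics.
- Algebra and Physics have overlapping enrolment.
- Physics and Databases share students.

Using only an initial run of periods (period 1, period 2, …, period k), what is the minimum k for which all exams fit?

The precedence chain requires at least 2 distinct periods.
With at most 3 per period and 7 exams, at least 3 periods are needed.
Chem can't be placed before period 7, so the schedule must run through at least period 7.
7 works (last occupied period: period 7): for example Chem in period 7; OS in period 5; Algebra in period 3; Ethics in period 1; Databases in period 4; Physics in period 2; Econ in period 3.

7 periods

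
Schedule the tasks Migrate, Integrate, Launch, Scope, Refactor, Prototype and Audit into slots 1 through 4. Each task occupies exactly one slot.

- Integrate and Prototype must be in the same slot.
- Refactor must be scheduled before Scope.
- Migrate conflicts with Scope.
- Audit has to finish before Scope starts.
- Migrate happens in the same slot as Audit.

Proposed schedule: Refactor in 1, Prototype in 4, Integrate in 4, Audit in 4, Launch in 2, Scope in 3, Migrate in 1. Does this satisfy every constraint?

Migrate conflicts with Scope — holds.
Refactor must be scheduled before Scope — holds.
Integrate and Prototype must be in the same slot — holds.
Audit has to finish before Scope starts — violated.
Migrate happens in the same slot as Audit — violated.

No — it violates: Migrate happens in the same slot as Audit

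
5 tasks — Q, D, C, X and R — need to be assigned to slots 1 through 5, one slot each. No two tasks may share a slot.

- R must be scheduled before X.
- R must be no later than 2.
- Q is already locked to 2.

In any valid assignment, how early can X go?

3

Precedence pushes X to at least 2.
X at 3 is achievable: X -> 3, Q -> 2, C -> 5, D -> 4, R -> 1.
Nothing earlier works — the capacity limit rule out every slot before 3.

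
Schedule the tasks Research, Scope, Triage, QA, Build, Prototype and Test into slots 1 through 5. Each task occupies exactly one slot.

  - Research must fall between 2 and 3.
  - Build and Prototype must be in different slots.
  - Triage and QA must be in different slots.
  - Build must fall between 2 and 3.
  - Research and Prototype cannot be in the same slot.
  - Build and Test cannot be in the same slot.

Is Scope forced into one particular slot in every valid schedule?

No

Scope can be 1 (e.g. Triage in 1; Research in 2; QA in 2; Prototype in 1; Build in 2; Scope in 1; Test in 1) or 2 (e.g. Test=1, Prototype=1, Triage=1, Research=2, QA=2, Build=2, Scope=2).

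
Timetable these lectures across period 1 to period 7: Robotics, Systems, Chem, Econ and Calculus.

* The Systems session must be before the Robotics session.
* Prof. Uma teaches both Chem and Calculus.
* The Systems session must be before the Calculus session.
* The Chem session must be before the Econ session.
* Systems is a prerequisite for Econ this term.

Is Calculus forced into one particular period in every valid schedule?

No

Calculus can be period 2 (e.g. Robotics=period 2, Chem=period 1, Systems=period 1, Econ=period 2, Calculus=period 2) or period 3 (e.g. Robotics in period 2; Systems in period 1; Econ in period 2; Chem in period 1; Calculus in period 3).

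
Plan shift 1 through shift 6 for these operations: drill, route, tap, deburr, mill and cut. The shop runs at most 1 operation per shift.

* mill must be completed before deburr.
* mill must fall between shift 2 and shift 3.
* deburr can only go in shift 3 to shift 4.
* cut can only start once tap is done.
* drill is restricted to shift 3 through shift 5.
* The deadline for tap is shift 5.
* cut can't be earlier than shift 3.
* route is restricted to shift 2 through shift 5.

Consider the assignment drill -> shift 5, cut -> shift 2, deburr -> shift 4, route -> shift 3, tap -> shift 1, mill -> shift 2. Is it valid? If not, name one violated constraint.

drill is restricted to shift 3 through shift 5 — holds.
deburr can only go in shift 3 to shift 4 — holds.
The deadline for tap is shift 5 — holds.
mill must be completed before deburr — holds.
mill must fall between shift 2 and shift 3 — holds.
route is restricted to shift 2 through shift 5 — holds.
The shop runs at most 1 operation per shift — violated.
cut can only start once tap is done — holds.
cut can't be earlier than shift 3 — violated.

No. cut can't be earlier than shift 3 is not satisfied.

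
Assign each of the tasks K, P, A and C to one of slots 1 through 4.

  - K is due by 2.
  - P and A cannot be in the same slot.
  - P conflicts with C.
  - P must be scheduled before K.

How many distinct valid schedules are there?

Splitting on A: it can be 2 (3), 3 (3), 4 (3). Listing each branch's schedules as (K, P, C):
A=2: (2,1,2) (2,1,3) (2,1,4) — 3.
A=3: (2,1,2) (2,1,3) (2,1,4) — 3.
A=4: (2,1,2) (2,1,3) (2,1,4) — 3.
Summing: 3 + 3 + 3 = 9.

9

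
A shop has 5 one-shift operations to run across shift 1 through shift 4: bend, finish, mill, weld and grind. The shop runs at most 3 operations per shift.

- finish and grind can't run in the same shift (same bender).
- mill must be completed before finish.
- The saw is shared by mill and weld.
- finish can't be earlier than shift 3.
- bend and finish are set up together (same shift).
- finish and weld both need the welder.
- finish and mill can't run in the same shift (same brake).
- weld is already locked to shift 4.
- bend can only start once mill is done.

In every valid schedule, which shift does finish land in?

finish's window is shift 3–shift 4.
weld is fixed at shift 4, and finish can't share a shift with weld.
So finish must be shift 3.

shift 3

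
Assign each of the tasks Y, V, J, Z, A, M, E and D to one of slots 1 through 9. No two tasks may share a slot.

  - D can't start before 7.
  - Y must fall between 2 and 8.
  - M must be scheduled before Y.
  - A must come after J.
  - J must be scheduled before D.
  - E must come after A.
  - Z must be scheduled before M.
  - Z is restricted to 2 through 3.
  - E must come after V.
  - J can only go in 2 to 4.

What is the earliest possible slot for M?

Precedence pushes M to at least 3; downstream work caps M at 7.
M at 3 is achievable: V=1; Z=2; D=7; A=6; J=4; M=3; E=8; Y=5.

3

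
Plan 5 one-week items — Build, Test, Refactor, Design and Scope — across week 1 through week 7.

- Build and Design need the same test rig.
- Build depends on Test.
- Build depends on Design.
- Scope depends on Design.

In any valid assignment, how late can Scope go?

Precedence pushes Scope to at least week 2.
Scope at week 7 is achievable: Build=week 2, Scope=week 7, Design=week 1, Test=week 1, Refactor=week 1.

week 7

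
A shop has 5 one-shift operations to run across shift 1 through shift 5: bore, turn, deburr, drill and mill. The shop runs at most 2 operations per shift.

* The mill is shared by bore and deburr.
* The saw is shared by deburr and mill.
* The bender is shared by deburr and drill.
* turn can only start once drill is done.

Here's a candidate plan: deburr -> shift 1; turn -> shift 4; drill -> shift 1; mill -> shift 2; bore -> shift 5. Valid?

No. The bender is shared by deburr and drill is not satisfied.

The saw is shared by deburr and mill — holds.
The shop runs at most 2 operations per shift — holds.
The bender is shared by deburr and drill — violated.
The mill is shared by bore and deburr — holds.
turn can only start once drill is done — holds.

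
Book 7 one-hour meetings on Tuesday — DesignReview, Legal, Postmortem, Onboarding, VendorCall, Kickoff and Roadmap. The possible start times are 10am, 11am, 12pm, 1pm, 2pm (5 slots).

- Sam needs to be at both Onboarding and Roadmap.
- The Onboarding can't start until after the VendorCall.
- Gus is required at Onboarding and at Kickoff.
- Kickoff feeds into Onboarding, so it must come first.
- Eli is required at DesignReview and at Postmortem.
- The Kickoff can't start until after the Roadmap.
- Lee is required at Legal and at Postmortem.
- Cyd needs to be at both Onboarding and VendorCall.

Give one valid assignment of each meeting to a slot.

Postmortem=11am, Roadmap=10am, Kickoff=11am, DesignReview=10am, Onboarding=12pm, VendorCall=10am, Legal=10am

Checking: Kickoff(11am) before Onboarding(12pm); Roadmap(10am) before Kickoff(11am); VendorCall(10am) before Onboarding(12pm); Onboarding(12pm) != Roadmap(10am); Onboarding(12pm) != Kickoff(11am); Legal(10am) != Postmortem(11am); DesignReview(10am) != Postmortem(11am); Onboarding(12pm) != VendorCall(10am).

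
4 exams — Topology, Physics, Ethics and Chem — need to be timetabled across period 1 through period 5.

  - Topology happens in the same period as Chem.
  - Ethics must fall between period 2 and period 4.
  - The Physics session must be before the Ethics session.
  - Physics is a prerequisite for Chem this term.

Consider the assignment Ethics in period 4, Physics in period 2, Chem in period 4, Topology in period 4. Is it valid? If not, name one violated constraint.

Ethics must fall between period 2 and period 4 — holds.
Topology happens in the same period as Chem — holds.
Physics is a prerequisite for Chem this term — holds.
The Physics session must be before the Ethics session — holds.

Yes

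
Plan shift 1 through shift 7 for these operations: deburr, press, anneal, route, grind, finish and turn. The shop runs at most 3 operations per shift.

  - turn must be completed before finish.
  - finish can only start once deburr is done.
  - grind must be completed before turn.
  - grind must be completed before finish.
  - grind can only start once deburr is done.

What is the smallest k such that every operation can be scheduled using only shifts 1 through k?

4

The precedence chain requires at least 4 distinct shifts.
With at most 3 per shift and 7 operations, at least 3 shifts are needed.
4 works (last occupied shift: shift 4): for example press=shift 1; finish=shift 4; anneal=shift 1; deburr=shift 1; turn=shift 3; grind=shift 2; route=shift 2.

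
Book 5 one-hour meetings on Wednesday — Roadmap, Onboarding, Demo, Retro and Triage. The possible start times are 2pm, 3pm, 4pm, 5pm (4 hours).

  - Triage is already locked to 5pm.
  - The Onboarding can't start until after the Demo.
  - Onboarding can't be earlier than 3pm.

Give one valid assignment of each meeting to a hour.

Triage in 5pm, Demo in 2pm, Roadmap in 2pm, Onboarding in 3pm, Retro in 2pm

Checking: Demo(2pm) before Onboarding(3pm); Onboarding=3pm in [3pm,5pm]; Triage=5pm in [5pm,5pm].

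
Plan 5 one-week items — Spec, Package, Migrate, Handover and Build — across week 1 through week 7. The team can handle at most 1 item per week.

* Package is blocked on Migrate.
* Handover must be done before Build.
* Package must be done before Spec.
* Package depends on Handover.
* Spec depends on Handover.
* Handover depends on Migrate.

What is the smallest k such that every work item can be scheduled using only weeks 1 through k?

The precedence chain requires at least 4 distinct weeks.
With at most 1 per week and 5 work items, at least 5 weeks are needed.
5 works (last occupied week: week 5): for example Handover=week 2; Migrate=week 1; Build=week 5; Spec=week 4; Package=week 3.

5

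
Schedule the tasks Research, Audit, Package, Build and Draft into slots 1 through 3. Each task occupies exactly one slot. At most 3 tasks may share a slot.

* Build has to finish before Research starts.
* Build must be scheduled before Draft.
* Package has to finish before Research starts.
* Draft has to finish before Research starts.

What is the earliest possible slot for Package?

Downstream work caps Package at 2.
Package at 1 is achievable: Build in 1; Package in 1; Research in 3; Audit in 1; Draft in 2.

1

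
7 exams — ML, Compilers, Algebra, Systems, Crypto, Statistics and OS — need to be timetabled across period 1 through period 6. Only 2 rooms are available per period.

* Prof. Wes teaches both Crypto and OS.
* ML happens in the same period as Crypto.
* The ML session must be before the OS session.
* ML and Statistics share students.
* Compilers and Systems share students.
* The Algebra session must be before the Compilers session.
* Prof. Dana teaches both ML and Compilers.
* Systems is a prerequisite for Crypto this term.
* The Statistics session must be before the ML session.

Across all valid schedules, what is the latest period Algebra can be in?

period 5

Downstream work caps Algebra at period 5.
Algebra at period 5 is achievable: Systems -> period 1; Statistics -> period 1; ML -> period 2; OS -> period 3; Crypto -> period 2; Compilers -> period 6; Algebra -> period 5.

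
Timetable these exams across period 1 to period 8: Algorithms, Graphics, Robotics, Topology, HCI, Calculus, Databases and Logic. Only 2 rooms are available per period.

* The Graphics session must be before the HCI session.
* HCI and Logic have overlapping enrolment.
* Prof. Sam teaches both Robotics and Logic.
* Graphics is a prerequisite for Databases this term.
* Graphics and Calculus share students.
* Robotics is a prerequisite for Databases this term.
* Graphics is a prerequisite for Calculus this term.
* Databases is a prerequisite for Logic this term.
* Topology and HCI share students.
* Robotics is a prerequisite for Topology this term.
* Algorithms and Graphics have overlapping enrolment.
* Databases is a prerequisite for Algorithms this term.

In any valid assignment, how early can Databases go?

period 2

Precedence pushes Databases to at least period 2; downstream work caps Databases at period 7.
Databases at period 2 is achievable: HCI=period 3; Robotics=period 1; Databases=period 2; Logic=period 4; Algorithms=period 3; Topology=period 2; Calculus=period 4; Graphics=period 1.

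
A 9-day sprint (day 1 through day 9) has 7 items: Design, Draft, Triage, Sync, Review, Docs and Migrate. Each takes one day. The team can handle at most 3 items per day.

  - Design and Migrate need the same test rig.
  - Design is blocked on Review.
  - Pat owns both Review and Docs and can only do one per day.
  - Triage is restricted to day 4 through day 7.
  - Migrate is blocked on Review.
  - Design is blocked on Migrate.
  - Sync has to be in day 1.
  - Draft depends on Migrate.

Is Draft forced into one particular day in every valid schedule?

Draft can be day 3 (e.g. Sync=day 1; Design=day 3; Migrate=day 2; Draft=day 3; Review=day 1; Triage=day 4; Docs=day 2) or day 4 (e.g. Triage=day 4, Sync=day 1, Docs=day 2, Draft=day 4, Design=day 3, Review=day 1, Migrate=day 2).

No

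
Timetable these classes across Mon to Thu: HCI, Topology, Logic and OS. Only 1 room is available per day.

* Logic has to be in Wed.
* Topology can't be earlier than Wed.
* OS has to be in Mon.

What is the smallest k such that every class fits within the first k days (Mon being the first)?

4 days

With at most 1 per day and 4 classes, at least 4 days are needed.
Topology can't be placed before Wed — that is day 3 counting from Mon — so the schedule must run through at least 3 days.
4 works (last occupied day: Thu): for example OS -> Mon; Logic -> Wed; Topology -> Thu; HCI -> Tue.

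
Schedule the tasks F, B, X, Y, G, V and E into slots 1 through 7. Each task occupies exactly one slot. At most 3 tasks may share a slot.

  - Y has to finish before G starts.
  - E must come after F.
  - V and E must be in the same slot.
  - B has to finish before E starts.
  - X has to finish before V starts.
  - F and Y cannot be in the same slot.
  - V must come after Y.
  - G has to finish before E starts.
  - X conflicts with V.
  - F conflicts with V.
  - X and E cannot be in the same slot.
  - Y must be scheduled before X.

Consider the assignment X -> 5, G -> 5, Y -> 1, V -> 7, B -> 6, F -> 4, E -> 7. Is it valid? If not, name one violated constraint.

At most 3 tasks may share a slot — holds.
X has to finish before V starts — holds.
Y must be scheduled before X — holds.
F and Y cannot be in the same slot — holds.
X conflicts with V — holds.
V must come after Y — holds.
E must come after F — holds.
B has to finish before E starts — holds.
Y has to finish before G starts — holds.
F conflicts with V — holds.
V and E must be in the same slot — holds.
G has to finish before E starts — holds.
X and E cannot be in the same slot — holds.

Yes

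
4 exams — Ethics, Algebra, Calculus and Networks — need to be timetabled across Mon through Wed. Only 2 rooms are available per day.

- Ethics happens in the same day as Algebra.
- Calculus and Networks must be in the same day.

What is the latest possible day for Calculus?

Calculus at Wed is achievable: Ethics=Mon, Calculus=Wed, Networks=Wed, Algebra=Mon.

Wed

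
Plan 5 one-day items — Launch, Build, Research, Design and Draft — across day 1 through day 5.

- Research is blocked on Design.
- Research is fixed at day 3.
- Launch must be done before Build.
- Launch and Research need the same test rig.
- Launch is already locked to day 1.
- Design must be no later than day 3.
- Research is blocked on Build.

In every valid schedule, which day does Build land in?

day 2

Launch is fixed at day 1 and must come before Build, so Build is at least day 2.
Research is fixed at day 3 and must come after Build, so Build is at most day 2.
So Build must be day 2.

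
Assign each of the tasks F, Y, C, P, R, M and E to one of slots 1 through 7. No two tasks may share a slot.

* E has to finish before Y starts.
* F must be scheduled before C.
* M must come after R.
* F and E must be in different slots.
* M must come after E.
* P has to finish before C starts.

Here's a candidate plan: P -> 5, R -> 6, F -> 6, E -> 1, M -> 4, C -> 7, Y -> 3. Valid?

E has to finish before Y starts — holds.
F and E must be in different slots — holds.
No two tasks may share a slot — violated.
F must be scheduled before C — holds.
M must come after R — violated.
P has to finish before C starts — holds.
M must come after E — holds.

No. No two tasks may share a slot is not satisfied.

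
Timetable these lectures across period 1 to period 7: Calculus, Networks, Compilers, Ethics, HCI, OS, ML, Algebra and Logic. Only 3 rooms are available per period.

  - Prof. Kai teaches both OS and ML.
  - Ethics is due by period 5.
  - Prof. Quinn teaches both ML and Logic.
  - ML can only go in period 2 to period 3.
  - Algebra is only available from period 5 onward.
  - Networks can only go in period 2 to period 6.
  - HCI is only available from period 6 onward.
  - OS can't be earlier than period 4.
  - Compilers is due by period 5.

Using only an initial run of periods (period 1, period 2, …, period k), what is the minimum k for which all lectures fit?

With at most 3 per period and 9 lectures, at least 3 periods are needed.
HCI can't be placed before period 6, so the schedule must run through at least period 6.
6 works (last occupied period: period 6): for example Networks in period 2; HCI in period 6; OS in period 4; Ethics in period 1; Calculus in period 1; Logic in period 3; ML in period 2; Compilers in period 1; Algebra in period 5.

6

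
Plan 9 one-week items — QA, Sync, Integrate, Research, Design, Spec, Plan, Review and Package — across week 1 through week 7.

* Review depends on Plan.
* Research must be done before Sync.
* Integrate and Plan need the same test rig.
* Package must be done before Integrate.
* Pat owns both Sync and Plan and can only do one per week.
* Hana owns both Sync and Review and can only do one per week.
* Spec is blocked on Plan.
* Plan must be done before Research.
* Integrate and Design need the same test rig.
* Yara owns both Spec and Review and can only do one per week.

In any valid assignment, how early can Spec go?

week 2

Precedence pushes Spec to at least week 2.
Spec at week 2 is achievable: Package in week 1; Spec in week 2; Integrate in week 2; Review in week 4; Design in week 1; Research in week 2; QA in week 1; Sync in week 3; Plan in week 1.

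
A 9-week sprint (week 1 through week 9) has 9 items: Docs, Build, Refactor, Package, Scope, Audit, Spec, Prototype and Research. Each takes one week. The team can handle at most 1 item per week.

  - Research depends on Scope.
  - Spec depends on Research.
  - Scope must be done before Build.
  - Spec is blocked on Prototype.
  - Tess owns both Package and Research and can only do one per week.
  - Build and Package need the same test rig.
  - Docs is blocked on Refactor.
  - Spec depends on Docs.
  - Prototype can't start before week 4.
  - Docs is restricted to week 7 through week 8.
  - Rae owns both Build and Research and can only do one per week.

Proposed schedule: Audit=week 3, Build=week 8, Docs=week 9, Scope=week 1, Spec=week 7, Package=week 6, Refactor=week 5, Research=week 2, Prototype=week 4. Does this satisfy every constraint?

Build and Package need the same test rig — holds.
Scope must be done before Build — holds.
Rae owns both Build and Research and can only do one per week — holds.
Spec is blocked on Prototype — holds.
Tess owns both Package and Research and can only do one per week — holds.
The team can handle at most 1 item per week — holds.
Docs is blocked on Refactor — holds.
Spec depends on Docs — violated.
Prototype can't start before week 4 — holds.
Research depends on Scope — holds.
Spec depends on Research — holds.
Docs is restricted to week 7 through week 8 — violated.

Invalid. Spec depends on Docs.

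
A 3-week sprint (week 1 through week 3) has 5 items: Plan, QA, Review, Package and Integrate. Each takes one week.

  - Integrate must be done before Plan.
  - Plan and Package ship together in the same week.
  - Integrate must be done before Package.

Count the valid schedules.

27

Splitting on Plan: it can be week 2 (9), week 3 (18). Listing each branch's schedules as (QA, Review, Package, Integrate) by week number:
Plan=week 2: (1,1,2,1) (1,2,2,1) (1,3,2,1) (2,1,2,1) (2,2,2,1) (2,3,2,1) (3,1,2,1) (3,2,2,1) (3,3,2,1) — 9.
Plan=week 3: (1,1,3,1) (1,1,3,2) (1,2,3,1) (1,2,3,2) (1,3,3,1) (1,3,3,2) (2,1,3,1) (2,1,3,2) (2,2,3,1) (2,2,3,2) (2,3,3,1) (2,3,3,2) (3,1,3,1) (3,1,3,2) (3,2,3,1) (3,2,3,2) (3,3,3,1) (3,3,3,2) — 18.
Summing: 9 + 18 = 27.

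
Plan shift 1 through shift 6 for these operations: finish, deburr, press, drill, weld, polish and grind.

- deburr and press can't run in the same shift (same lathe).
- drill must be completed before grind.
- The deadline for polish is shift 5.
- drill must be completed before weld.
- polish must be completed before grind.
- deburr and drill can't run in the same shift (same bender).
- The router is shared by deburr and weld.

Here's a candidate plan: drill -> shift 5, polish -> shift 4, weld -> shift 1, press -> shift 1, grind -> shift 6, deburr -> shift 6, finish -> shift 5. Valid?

The router is shared by deburr and weld — holds.
deburr and drill can't run in the same shift (same bender) — holds.
The deadline for polish is shift 5 — holds.
drill must be completed before weld — violated.
drill must be completed before grind — holds.
polish must be completed before grind — holds.
deburr and press can't run in the same shift (same lathe) — holds.

No. drill must be completed before weld is not satisfied.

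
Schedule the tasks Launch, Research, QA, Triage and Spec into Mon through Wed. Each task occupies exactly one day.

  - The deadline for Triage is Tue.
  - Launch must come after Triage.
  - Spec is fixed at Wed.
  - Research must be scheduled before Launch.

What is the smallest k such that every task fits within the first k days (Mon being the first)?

3 days

The precedence chain requires at least 2 distinct days.
Spec can't be placed before Wed — that is day 3 counting from Mon — so the schedule must run through at least 3 days.
3 works (last occupied day: Wed): for example QA in Mon, Launch in Tue, Spec in Wed, Research in Mon, Triage in Mon.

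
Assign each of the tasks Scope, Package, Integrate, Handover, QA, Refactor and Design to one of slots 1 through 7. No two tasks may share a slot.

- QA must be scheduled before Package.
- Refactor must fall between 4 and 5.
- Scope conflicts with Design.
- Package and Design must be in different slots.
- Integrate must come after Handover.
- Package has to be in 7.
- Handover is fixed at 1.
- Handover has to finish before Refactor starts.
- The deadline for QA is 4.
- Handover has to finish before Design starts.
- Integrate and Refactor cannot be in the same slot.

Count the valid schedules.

30

Splitting on Scope: it can be 2 (6), 3 (6), 4 (4), 5 (4), 6 (10). Listing each branch's schedules as (Package, Integrate, Handover, QA, Refactor, Design):
Scope=2: (7,3,1,4,5,6) (7,4,1,3,5,6) (7,5,1,3,4,6) (7,6,1,3,4,5) (7,6,1,3,5,4) (7,6,1,4,5,3) — 6.
Scope=3: (7,2,1,4,5,6) (7,4,1,2,5,6) (7,5,1,2,4,6) (7,6,1,2,4,5) (7,6,1,2,5,4) (7,6,1,4,5,2) — 6.
Scope=4: (7,2,1,3,5,6) (7,3,1,2,5,6) (7,6,1,2,5,3) (7,6,1,3,5,2) — 4.
Scope=5: (7,2,1,3,4,6) (7,3,1,2,4,6) (7,6,1,2,4,3) (7,6,1,3,4,2) — 4.
Scope=6: (7,2,1,3,4,5) (7,2,1,3,5,4) (7,2,1,4,5,3) (7,3,1,2,4,5) (7,3,1,2,5,4) (7,3,1,4,5,2) (7,4,1,2,5,3) (7,4,1,3,5,2) (7,5,1,2,4,3) (7,5,1,3,4,2) — 10.
Summing: 6 + 6 + 4 + 4 + 10 = 30.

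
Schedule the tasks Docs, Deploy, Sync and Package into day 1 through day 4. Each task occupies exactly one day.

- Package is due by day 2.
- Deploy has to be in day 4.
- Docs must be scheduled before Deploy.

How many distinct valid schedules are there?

Splitting on Docs: it can be day 1 (8), day 2 (8), day 3 (8). Listing each branch's schedules as (Deploy, Sync, Package) by day number:
Docs=day 1: (4,1,1) (4,1,2) (4,2,1) (4,2,2) (4,3,1) (4,3,2) (4,4,1) (4,4,2) — 8.
Docs=day 2: (4,1,1) (4,1,2) (4,2,1) (4,2,2) (4,3,1) (4,3,2) (4,4,1) (4,4,2) — 8.
Docs=day 3: (4,1,1) (4,1,2) (4,2,1) (4,2,2) (4,3,1) (4,3,2) (4,4,1) (4,4,2) — 8.
Summing: 8 + 8 + 8 = 24.

24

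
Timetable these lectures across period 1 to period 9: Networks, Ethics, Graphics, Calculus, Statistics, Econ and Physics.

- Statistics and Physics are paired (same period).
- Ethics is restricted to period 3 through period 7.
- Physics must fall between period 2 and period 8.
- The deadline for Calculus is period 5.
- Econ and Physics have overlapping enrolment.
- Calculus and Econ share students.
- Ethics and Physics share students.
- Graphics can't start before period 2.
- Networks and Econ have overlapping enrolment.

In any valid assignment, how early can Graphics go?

Graphics is available from period 2.
Graphics at period 2 is achievable: Econ in period 3; Graphics in period 2; Ethics in period 3; Networks in period 1; Calculus in period 1; Statistics in period 2; Physics in period 2.

period 2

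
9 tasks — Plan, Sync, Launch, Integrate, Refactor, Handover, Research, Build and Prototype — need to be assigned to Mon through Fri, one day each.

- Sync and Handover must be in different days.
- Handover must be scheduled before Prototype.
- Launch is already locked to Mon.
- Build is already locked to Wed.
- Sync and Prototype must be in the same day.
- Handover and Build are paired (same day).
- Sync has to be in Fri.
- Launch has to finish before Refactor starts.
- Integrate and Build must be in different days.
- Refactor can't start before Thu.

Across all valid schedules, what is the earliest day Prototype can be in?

Prototype must be in the same day as Sync, which can't be before Fri, so Prototype is at least Fri.
Prototype at Fri is achievable: Integrate -> Mon, Research -> Mon, Sync -> Fri, Launch -> Mon, Handover -> Wed, Build -> Wed, Refactor -> Thu, Plan -> Mon, Prototype -> Fri.

Fri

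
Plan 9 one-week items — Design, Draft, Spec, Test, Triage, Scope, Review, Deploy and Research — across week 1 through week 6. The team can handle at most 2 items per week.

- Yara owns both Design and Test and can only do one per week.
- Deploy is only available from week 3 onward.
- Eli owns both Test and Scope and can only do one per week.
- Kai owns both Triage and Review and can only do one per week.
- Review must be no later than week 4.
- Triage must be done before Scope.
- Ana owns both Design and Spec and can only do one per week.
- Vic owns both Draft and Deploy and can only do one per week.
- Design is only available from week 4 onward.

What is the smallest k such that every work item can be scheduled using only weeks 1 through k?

5

The precedence chain requires at least 2 distinct weeks.
With at most 2 per week and 9 work items, at least 5 weeks are needed.
Design can't be placed before week 4, so the schedule must run through at least week 4.
5 works (last occupied week: week 5): for example Spec in week 2; Research in week 4; Test in week 5; Design in week 4; Deploy in week 3; Review in week 1; Scope in week 3; Triage in week 2; Draft in week 1.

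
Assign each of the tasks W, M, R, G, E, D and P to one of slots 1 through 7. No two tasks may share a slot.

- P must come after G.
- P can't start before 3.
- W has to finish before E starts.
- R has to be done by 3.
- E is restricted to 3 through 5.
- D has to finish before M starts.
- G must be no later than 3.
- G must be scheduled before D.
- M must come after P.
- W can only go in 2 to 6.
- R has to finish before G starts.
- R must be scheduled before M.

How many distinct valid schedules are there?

10

Splitting on W: it can be 2 (4), 3 (4), 4 (2). Listing each branch's schedules as (M, R, G, E, D, P):
W=2: (7,1,3,4,5,6) (7,1,3,4,6,5) (7,1,3,5,4,6) (7,1,3,5,6,4) — 4.
W=3: (7,1,2,4,5,6) (7,1,2,4,6,5) (7,1,2,5,4,6) (7,1,2,5,6,4) — 4.
W=4: (7,1,2,5,3,6) (7,1,2,5,6,3) — 2.
Summing: 4 + 4 + 2 = 10.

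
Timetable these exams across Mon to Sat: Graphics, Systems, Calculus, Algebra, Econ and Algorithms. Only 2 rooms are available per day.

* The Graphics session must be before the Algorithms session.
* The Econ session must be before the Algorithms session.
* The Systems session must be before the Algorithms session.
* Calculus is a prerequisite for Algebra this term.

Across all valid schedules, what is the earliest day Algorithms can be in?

Precedence pushes Algorithms to at least Tue.
Algorithms at Wed is achievable: Calculus in Tue; Econ in Tue; Algebra in Wed; Algorithms in Wed; Graphics in Mon; Systems in Mon.
Nothing earlier works — the capacity limit rule out every day before Wed.

Wed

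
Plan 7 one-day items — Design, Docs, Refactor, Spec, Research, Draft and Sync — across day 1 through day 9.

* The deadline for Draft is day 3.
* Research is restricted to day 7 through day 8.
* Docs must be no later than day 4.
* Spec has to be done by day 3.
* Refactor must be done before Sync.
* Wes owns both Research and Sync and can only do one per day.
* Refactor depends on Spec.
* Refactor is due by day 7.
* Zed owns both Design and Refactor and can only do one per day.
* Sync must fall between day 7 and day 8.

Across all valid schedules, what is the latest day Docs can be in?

day 4

Docs's own window allows nothing later than day 4.
Docs at day 4 is achievable: Refactor=day 2, Docs=day 4, Design=day 1, Research=day 8, Draft=day 1, Sync=day 7, Spec=day 1.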